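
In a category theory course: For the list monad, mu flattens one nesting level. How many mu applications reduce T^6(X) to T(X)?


Each application of mu: T^2 -> T removes one layer of nesting.
Starting at depth 6 (i.e., T^6(X)), we need to reach T(X).
Number of mu applications = 6 - 1 = 5

5


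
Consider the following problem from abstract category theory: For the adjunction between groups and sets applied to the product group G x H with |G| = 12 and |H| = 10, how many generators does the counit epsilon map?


The counit epsilon_K: F(U(K)) -> K of the Free-Forgetful adjunction
maps |K| generators of F(U(K)) into K. For K = G x H (the product group),
|G x H| = |G| * |H|.
Total generators mapped = 12 * 10 = 120.

120


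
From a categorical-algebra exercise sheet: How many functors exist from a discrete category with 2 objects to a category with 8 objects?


A functor from a discrete category C to D is determined by
where each object maps. Each of the 2 objects of C can map
to any of the 8 objects of D independently.
Number of functors = 8^2 = 64

64


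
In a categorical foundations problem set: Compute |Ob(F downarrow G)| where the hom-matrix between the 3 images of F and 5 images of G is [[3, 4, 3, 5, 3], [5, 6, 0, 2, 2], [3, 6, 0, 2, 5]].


Objects of (F downarrow G) are triples (a, b, h: F(a)->G(b)).
The count equals the sum of all entries in the hom-matrix.
sum(row 0) = 18
sum(row 1) = 15
sum(row 2) = 16
Grand total = 49

49


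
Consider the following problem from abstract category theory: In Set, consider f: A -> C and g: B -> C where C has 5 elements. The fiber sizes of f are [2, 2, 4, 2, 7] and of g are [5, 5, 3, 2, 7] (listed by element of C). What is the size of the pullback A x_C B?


The pullback A x_C B consists of pairs (a, b) with f(a) = g(b).
For each element c in C, the fiber product has |f^-1(c)| * |g^-1(c)| elements.
Summing over C: 2 * 5 + 2 * 5 + 4 * 3 + 2 * 2 + 7 * 7
= 10 + 10 + 12 + 4 + 49 = 85

85


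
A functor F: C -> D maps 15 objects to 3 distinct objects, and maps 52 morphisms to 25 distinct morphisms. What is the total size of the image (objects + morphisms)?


The image of F consists of distinct objects and distinct morphisms.
|Im(F)| on objects = 3
|Im(F)| on morphisms = 25
Total image cardinality = 3 + 25 = 28

28


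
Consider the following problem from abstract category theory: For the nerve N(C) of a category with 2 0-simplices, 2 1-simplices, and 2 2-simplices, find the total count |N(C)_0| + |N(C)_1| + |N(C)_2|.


The 2-skeleton of the nerve N(C) consists of simplices in dimensions 0, 1, 2:
  |N(C)_0| = 2 (objects)
  |N(C)_1| = 2 (morphisms)
  |N(C)_2| = 2 (composable pairs)
Total = 2 + 2 + 2 = 6

6


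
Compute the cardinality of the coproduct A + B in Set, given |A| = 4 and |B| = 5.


In Set, the coproduct A + B is the disjoint union.
|A + B| = |A| + |B| = 4 + 5 = 9

9


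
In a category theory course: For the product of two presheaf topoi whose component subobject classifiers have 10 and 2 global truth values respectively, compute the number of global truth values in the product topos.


In a product of presheaf topoi E_1 x E_2, the subobject classifier
is Omega = Omega_1 x Omega_2 (componentwise), so
|Omega(top)| = |Omega_1(top_1)| * |Omega_2(top_2)|.
= 10 * 2 = 20.

20


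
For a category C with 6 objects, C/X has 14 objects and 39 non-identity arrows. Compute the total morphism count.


In the slice category C/X, objects are morphisms to X.
Identity morphisms: 14 (one per object of C/X).
Non-identity morphisms: 39.
Total = 14 + 39 = 53

53


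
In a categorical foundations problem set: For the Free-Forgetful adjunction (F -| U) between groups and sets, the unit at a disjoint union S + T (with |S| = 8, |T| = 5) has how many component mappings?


The unit eta_X: X -> U(F(X)) of the Free-Forgetful adjunction
maps each element of X to a generator of F(X). For X = S + T (disjoint
union in Set), |S + T| = |S| + |T|.
Total mappings = 8 + 5 = 13.

13


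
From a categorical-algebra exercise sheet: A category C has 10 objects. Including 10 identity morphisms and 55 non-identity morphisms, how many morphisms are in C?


Each object has an identity morphism, giving 10 identities.
Adding the 55 non-identity morphisms:
Total = 10 + 55 = 65

65


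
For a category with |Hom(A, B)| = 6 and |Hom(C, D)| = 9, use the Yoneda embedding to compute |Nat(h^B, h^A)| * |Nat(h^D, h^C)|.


By the Yoneda lemma, Nat(h^B, h^A) is isomorphic to Hom(A, B),
so |Nat(h^B, h^A)| = |Hom(A, B)| and |Nat(h^D, h^C)| = |Hom(C, D)|.
|Hom(A, B)| = 6, |Hom(C, D)| = 9.
|Nat(h^B, h^A) x Nat(h^D, h^C)| = 6 * 9 = 54

54


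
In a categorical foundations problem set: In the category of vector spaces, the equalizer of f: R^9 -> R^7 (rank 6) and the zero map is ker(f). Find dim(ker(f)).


The equalizer of f and the zero map is ker(f).
By the rank-nullity theorem: dim(ker(f)) = dim(domain) - rank(f).
dim(ker(f)) = 9 - 6 = 3

3


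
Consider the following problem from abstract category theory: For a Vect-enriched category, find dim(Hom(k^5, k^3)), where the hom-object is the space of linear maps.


In Vect-enriched categories, Hom(k^n, k^m) is the space of m x n matrices.
dim(Hom(k^5, k^3)) = 3 * 5 = 15

15


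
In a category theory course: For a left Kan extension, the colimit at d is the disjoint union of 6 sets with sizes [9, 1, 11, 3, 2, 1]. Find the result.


Pointwise, the left Kan extension (Lan_F H)(d) is the colimit, indexed
by the comma category (F downarrow d), of H composed with the
projection (F downarrow d) -> C. Here that colimit is given
as a coproduct (disjoint union) of sets, so its cardinality is the
sum of the sizes of the summands.
Coproduct of sets with sizes: 9 + 1 + 11 + 3 + 2 + 1
= 27

27


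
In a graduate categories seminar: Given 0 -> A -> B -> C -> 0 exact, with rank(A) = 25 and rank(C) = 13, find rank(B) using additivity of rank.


For a short exact sequence 0 -> A -> B -> C -> 0,
rank is additive: rank(B) = rank(A) + rank(C).
rank(B) = 25 + 13 = 38

38


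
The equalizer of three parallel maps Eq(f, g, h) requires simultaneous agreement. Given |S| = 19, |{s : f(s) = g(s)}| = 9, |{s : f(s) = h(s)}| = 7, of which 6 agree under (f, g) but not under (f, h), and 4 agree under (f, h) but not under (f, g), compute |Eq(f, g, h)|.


Eq(f, g, h) is the triple-agreement set: points in S where all three
maps take the same value. Using inclusion-exclusion on the pairwise data:
Pair (f, g) agrees on 9 points; pair (f, h) on 7 points.
Points agreeing under (f, g) but not (f, h) = 6; under (f, h) but not (f, g) = 4.
Triple-agreement = agreement-in-(f, g) minus points that agree under (f, g) but not (f, h):
|Eq(f, g, h)| = 9 - 6 = 3
(cross-check via (f, h): 7 - 4 = 3.)

3


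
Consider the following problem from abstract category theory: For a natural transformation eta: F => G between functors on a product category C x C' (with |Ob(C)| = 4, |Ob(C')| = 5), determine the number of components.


A natural transformation eta: F => G assigns one component morphism per
object of the domain category.
The domain is the product category C x C', so
|Ob(C x C')| = |Ob(C)| * |Ob(C')| = 4 * 5 = 20.
Therefore eta has 20 component morphisms.

20


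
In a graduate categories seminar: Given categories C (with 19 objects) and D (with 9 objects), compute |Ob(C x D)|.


The product category C x D has objects that are pairs (c, d).
Number of pairs = |Ob(C)| * |Ob(D)| = 19 * 9 = 171

171


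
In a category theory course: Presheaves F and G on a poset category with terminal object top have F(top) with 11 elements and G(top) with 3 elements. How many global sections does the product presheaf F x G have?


Global sections of a presheaf on a poset with terminal top satisfy
Gamma(H) ~ H(top). Presheaves admit pointwise products, so
(F x G)(top) = F(top) x G(top) (Cartesian product).
|Gamma(F x G)| = |F(top)| * |G(top)| = 11 * 3 = 33.

33


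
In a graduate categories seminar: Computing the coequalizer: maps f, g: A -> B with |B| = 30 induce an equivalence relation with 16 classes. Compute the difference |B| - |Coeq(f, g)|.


The coequalizer Coeq(f, g) = B / ~ has one element per equivalence class.
|B| = 30, |Coeq(f, g)| = 16.
|B| - |Coeq(f, g)| = 30 - 16 = 14.

14


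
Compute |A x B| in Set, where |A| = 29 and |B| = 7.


In Set, the product A x B is the Cartesian product.
By the universal property, |A x B| = |A| * |B|.
|A x B| = 29 * 7 = 203

203


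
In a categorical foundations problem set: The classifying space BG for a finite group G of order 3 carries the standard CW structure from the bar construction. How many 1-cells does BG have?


In the bar-construction CW model of BG, the n-cells are indexed by
n-tuples [g_1|...|g_n] of non-identity elements of G (degenerate
simplices with some g_i = e do not contribute cells), so there are
(|G| - 1)^n n-cells.
For dim = 1 with |G| = 3:
cells = (3 - 1)^1 = 2^1 = 2

2


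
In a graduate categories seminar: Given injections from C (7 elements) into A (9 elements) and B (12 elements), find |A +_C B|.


The pushout A +_C B identifies the images of C in A and B.
|A +_C B| = |A| + |B| - |C| (for injections).
= 9 + 12 - 7 = 14

14


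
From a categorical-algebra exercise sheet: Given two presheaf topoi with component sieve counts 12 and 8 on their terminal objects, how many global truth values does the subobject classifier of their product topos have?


In a product of presheaf topoi E_1 x E_2, the subobject classifier
is Omega = Omega_1 x Omega_2 (componentwise), so
|Omega(top)| = |Omega_1(top_1)| * |Omega_2(top_2)|.
= 12 * 8 = 96.

96


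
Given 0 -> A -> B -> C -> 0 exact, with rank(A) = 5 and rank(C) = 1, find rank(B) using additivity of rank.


For a short exact sequence 0 -> A -> B -> C -> 0,
rank is additive: rank(B) = rank(A) + rank(C).
rank(B) = 5 + 1 = 6

6


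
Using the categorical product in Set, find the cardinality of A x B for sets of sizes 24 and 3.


In Set, the product A x B is the Cartesian product.
By the universal property, |A x B| = |A| * |B|.
|A x B| = 24 * 3 = 72

72


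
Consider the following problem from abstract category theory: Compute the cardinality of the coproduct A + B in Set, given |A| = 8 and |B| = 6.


In Set, the coproduct A + B is the disjoint union.
|A + B| = |A| + |B| = 8 + 6 = 14

14


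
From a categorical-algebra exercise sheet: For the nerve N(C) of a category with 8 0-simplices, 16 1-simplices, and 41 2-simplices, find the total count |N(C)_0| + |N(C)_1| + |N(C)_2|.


The 2-skeleton of the nerve N(C) consists of simplices in dimensions 0, 1, 2:
  |N(C)_0| = 8 (objects)
  |N(C)_1| = 16 (morphisms)
  |N(C)_2| = 41 (composable pairs)
Total = 8 + 16 + 41 = 65

65


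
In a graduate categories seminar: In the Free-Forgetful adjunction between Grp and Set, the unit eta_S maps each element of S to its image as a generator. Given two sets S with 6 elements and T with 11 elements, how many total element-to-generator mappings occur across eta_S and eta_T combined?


The unit eta_X: X -> U(F(X)) of the Free-Forgetful adjunction
maps each element of X to a generator of F(X). For X = S + T (disjoint
union in Set), |S + T| = |S| + |T|.
Total mappings = 6 + 11 = 17.

17


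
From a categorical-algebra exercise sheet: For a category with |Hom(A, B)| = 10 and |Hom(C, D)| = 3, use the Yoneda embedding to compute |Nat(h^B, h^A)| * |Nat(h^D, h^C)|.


By the Yoneda lemma, Nat(h^B, h^A) is isomorphic to Hom(A, B),
so |Nat(h^B, h^A)| = |Hom(A, B)| and |Nat(h^D, h^C)| = |Hom(C, D)|.
|Hom(A, B)| = 10, |Hom(C, D)| = 3.
|Nat(h^B, h^A) x Nat(h^D, h^C)| = 10 * 3 = 30

30


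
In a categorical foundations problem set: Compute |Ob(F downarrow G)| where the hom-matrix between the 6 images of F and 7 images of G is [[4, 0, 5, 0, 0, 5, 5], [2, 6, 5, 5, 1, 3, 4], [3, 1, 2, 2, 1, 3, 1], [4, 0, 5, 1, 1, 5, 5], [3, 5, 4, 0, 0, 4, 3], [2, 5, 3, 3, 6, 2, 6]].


Objects of (F downarrow G) are triples (a, b, h: F(a)->G(b)).
The count equals the sum of all entries in the hom-matrix.
sum(row 0) = 19
sum(row 1) = 26
sum(row 2) = 13
sum(row 3) = 21
sum(row 4) = 19
sum(row 5) = 27
Grand total = 125

125


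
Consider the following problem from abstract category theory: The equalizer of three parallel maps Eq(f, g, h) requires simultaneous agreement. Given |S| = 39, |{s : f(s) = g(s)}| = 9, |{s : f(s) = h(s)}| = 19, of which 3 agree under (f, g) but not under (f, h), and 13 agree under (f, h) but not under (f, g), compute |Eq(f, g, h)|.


Eq(f, g, h) is the triple-agreement set: points in S where all three
maps take the same value. Using inclusion-exclusion on the pairwise data:
Pair (f, g) agrees on 9 points; pair (f, h) on 19 points.
Points agreeing under (f, g) but not (f, h) = 3; under (f, h) but not (f, g) = 13.
Triple-agreement = agreement-in-(f, g) minus points that agree under (f, g) but not (f, h):
|Eq(f, g, h)| = 9 - 3 = 6
(cross-check via (f, h): 19 - 13 = 6.)

6


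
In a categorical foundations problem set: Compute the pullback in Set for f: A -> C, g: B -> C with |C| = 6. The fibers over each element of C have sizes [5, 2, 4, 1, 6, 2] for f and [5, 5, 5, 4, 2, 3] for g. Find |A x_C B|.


The pullback A x_C B consists of pairs (a, b) with f(a) = g(b).
For each element c in C, the fiber product has |f^-1(c)| * |g^-1(c)| elements.
Summing over C: 5 * 5 + 2 * 5 + 4 * 5 + 1 * 4 + 6 * 2 + 2 * 3
= 25 + 10 + 20 + 4 + 12 + 6 = 77

77


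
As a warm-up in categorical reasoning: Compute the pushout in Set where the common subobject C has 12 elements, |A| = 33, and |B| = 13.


The pushout A +_C B identifies the images of C in A and B.
|A +_C B| = |A| + |B| - |C| (for injections).
= 33 + 13 - 12 = 34

34


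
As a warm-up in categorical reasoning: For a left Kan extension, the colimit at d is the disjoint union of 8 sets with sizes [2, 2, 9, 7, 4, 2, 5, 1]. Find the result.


Pointwise, the left Kan extension (Lan_F H)(d) is the colimit, indexed
by the comma category (F downarrow d), of H composed with the
projection (F downarrow d) -> C. Here that colimit is given
as a coproduct (disjoint union) of sets, so its cardinality is the
sum of the sizes of the summands.
Coproduct of sets with sizes: 2 + 2 + 9 + 7 + 4 + 2 + 5 + 1
= 32

32


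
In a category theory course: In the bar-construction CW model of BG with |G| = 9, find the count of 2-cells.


In the bar-construction CW model of BG, the n-cells are indexed by
n-tuples [g_1|...|g_n] of non-identity elements of G (degenerate
simplices with some g_i = e do not contribute cells), so there are
(|G| - 1)^n n-cells.
For dim = 2 with |G| = 9:
cells = (9 - 1)^2 = 8^2 = 64

64


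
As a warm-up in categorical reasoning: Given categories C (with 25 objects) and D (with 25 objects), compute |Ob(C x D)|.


The product category C x D has objects that are pairs (c, d).
Number of pairs = |Ob(C)| * |Ob(D)| = 25 * 25 = 625

625


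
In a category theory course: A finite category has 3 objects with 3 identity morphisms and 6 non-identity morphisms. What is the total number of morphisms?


Each object has an identity morphism, giving 3 identities.
Adding the 6 non-identity morphisms:
Total = 3 + 6 = 9

9


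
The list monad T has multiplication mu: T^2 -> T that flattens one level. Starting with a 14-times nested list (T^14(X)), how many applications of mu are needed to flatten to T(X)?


Each application of mu: T^2 -> T removes one layer of nesting.
Starting at depth 14 (i.e., T^14(X)), we need to reach T(X).
Number of mu applications = 14 - 1 = 13

13


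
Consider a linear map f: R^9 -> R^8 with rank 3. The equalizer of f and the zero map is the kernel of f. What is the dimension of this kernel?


The equalizer of f and the zero map is ker(f).
By the rank-nullity theorem: dim(ker(f)) = dim(domain) - rank(f).
dim(ker(f)) = 9 - 3 = 6

6


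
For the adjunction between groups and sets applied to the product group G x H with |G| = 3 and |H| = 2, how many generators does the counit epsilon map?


The counit epsilon_K: F(U(K)) -> K of the Free-Forgetful adjunction
maps |K| generators of F(U(K)) into K. For K = G x H (the product group),
|G x H| = |G| * |H|.
Total generators mapped = 3 * 2 = 6.

6


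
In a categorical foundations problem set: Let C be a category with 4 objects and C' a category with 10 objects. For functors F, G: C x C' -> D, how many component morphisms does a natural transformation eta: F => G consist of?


A natural transformation eta: F => G assigns one component morphism per
object of the domain category.
The domain is the product category C x C', so
|Ob(C x C')| = |Ob(C)| * |Ob(C')| = 4 * 10 = 40.
Therefore eta has 40 component morphisms.

40


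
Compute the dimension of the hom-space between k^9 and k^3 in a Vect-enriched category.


In Vect-enriched categories, Hom(k^n, k^m) is the space of m x n matrices.
dim(Hom(k^9, k^3)) = 3 * 9 = 27

27


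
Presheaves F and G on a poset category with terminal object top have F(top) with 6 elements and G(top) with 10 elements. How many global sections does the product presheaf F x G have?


Global sections of a presheaf on a poset with terminal top satisfy
Gamma(H) ~ H(top). Presheaves admit pointwise products, so
(F x G)(top) = F(top) x G(top) (Cartesian product).
|Gamma(F x G)| = |F(top)| * |G(top)| = 6 * 10 = 60.

60


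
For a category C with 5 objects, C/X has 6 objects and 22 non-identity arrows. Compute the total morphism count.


In the slice category C/X, objects are morphisms to X.
Identity morphisms: 6 (one per object of C/X).
Non-identity morphisms: 22.
Total = 6 + 22 = 28

28


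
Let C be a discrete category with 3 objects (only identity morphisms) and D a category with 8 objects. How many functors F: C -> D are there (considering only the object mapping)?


A functor from a discrete category C to D is determined by
where each object maps. Each of the 3 objects of C can map
to any of the 8 objects of D independently.
Number of functors = 8^3 = 512

512


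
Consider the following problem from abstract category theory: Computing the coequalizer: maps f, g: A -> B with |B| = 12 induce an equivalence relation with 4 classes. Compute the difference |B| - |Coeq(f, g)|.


The coequalizer Coeq(f, g) = B / ~ has one element per equivalence class.
|B| = 12, |Coeq(f, g)| = 4.
|B| - |Coeq(f, g)| = 12 - 4 = 8.

8


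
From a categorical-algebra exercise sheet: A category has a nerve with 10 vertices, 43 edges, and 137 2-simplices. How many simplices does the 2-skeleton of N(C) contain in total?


The 2-skeleton of the nerve N(C) consists of simplices in dimensions 0, 1, 2:
  |N(C)_0| = 10 (objects)
  |N(C)_1| = 43 (morphisms)
  |N(C)_2| = 137 (composable pairs)
Total = 10 + 43 + 137 = 190

190


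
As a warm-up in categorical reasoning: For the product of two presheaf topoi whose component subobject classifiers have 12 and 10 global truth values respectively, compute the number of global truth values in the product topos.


In a product of presheaf topoi E_1 x E_2, the subobject classifier
is Omega = Omega_1 x Omega_2 (componentwise), so
|Omega(top)| = |Omega_1(top_1)| * |Omega_2(top_2)|.
= 12 * 10 = 120.

120


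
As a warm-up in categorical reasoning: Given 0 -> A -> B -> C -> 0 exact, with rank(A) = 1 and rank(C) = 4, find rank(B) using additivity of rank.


For a short exact sequence 0 -> A -> B -> C -> 0,
rank is additive: rank(B) = rank(A) + rank(C).
rank(B) = 1 + 4 = 5

5


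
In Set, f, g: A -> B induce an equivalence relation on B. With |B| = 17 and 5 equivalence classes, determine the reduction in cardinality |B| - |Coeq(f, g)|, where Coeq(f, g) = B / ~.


The coequalizer Coeq(f, g) = B / ~ has one element per equivalence class.
|B| = 17, |Coeq(f, g)| = 5.
|B| - |Coeq(f, g)| = 17 - 5 = 12.

12


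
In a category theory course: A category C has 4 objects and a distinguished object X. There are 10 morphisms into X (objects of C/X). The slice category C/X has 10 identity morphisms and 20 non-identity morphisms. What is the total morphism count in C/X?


In the slice category C/X, objects are morphisms to X.
Identity morphisms: 10 (one per object of C/X).
Non-identity morphisms: 20.
Total = 10 + 20 = 30

30


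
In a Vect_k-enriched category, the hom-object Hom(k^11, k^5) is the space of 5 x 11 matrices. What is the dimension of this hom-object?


In Vect-enriched categories, Hom(k^n, k^m) is the space of m x n matrices.
dim(Hom(k^11, k^5)) = 5 * 11 = 55

55


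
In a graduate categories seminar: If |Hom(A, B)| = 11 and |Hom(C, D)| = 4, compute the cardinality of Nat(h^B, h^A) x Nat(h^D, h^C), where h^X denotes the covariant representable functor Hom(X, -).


By the Yoneda lemma, Nat(h^B, h^A) is isomorphic to Hom(A, B),
so |Nat(h^B, h^A)| = |Hom(A, B)| and |Nat(h^D, h^C)| = |Hom(C, D)|.
|Hom(A, B)| = 11, |Hom(C, D)| = 4.
|Nat(h^B, h^A) x Nat(h^D, h^C)| = 11 * 4 = 44

44


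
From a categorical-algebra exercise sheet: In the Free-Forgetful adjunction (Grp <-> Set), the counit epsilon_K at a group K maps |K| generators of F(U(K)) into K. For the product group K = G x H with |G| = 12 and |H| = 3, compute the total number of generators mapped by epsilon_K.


The counit epsilon_K: F(U(K)) -> K of the Free-Forgetful adjunction
maps |K| generators of F(U(K)) into K. For K = G x H (the product group),
|G x H| = |G| * |H|.
Total generators mapped = 12 * 3 = 36.

36


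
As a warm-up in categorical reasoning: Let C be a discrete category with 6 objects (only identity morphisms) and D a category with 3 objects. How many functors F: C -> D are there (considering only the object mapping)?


A functor from a discrete category C to D is determined by
where each object maps. Each of the 6 objects of C can map
to any of the 3 objects of D independently.
Number of functors = 3^6 = 729

729


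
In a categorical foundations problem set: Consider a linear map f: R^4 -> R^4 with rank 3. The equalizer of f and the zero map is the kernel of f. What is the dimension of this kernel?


The equalizer of f and the zero map is ker(f).
By the rank-nullity theorem: dim(ker(f)) = dim(domain) - rank(f).
dim(ker(f)) = 4 - 3 = 1

1


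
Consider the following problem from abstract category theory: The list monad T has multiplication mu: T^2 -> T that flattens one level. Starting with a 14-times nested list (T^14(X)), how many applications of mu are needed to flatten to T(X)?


Each application of mu: T^2 -> T removes one layer of nesting.
Starting at depth 14 (i.e., T^14(X)), we need to reach T(X).
Number of mu applications = 14 - 1 = 13

13


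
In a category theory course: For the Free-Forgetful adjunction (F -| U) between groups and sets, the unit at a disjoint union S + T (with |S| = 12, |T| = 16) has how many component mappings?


The unit eta_X: X -> U(F(X)) of the Free-Forgetful adjunction
maps each element of X to a generator of F(X). For X = S + T (disjoint
union in Set), |S + T| = |S| + |T|.
Total mappings = 12 + 16 = 28.

28


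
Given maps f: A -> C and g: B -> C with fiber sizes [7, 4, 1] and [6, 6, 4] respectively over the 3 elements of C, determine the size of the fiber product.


The pullback A x_C B consists of pairs (a, b) with f(a) = g(b).
For each element c in C, the fiber product has |f^-1(c)| * |g^-1(c)| elements.
Summing over C: 7 * 6 + 4 * 6 + 1 * 4
= 42 + 24 + 4 = 70

70


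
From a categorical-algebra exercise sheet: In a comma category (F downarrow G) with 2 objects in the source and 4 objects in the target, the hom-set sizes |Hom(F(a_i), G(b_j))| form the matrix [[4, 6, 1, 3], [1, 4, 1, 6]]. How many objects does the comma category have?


Objects of (F downarrow G) are triples (a, b, h: F(a)->G(b)).
The count equals the sum of all entries in the hom-matrix.
sum(row 0) = 14
sum(row 1) = 12
Grand total = 26

26


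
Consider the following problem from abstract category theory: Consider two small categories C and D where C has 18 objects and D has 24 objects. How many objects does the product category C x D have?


The product category C x D has objects that are pairs (c, d).
Number of pairs = |Ob(C)| * |Ob(D)| = 18 * 24 = 432

432


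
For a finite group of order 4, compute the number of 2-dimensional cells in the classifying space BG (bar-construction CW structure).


In the bar-construction CW model of BG, the n-cells are indexed by
n-tuples [g_1|...|g_n] of non-identity elements of G (degenerate
simplices with some g_i = e do not contribute cells), so there are
(|G| - 1)^n n-cells.
For dim = 2 with |G| = 4:
cells = (4 - 1)^2 = 3^2 = 9

9


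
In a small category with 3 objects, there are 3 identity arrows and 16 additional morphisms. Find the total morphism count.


Each object has an identity morphism, giving 3 identities.
Adding the 16 non-identity morphisms:
Total = 3 + 16 = 19

19


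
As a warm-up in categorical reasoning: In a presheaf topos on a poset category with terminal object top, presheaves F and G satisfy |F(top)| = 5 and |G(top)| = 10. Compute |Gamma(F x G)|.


Global sections of a presheaf on a poset with terminal top satisfy
Gamma(H) ~ H(top). Presheaves admit pointwise products, so
(F x G)(top) = F(top) x G(top) (Cartesian product).
|Gamma(F x G)| = |F(top)| * |G(top)| = 5 * 10 = 50.

50


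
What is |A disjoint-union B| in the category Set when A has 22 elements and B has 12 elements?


In Set, the coproduct A + B is the disjoint union.
|A + B| = |A| + |B| = 22 + 12 = 34

34


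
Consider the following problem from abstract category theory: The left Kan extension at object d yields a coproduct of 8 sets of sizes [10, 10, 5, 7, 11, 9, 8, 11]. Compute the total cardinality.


Pointwise, the left Kan extension (Lan_F H)(d) is the colimit, indexed
by the comma category (F downarrow d), of H composed with the
projection (F downarrow d) -> C. Here that colimit is given
as a coproduct (disjoint union) of sets, so its cardinality is the
sum of the sizes of the summands.
Coproduct of sets with sizes: 10 + 10 + 5 + 7 + 11 + 9 + 8 + 11
= 71

71


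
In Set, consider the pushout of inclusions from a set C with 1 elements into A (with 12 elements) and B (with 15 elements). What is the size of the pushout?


The pushout A +_C B identifies the images of C in A and B.
|A +_C B| = |A| + |B| - |C| (for injections).
= 12 + 15 - 1 = 26

26


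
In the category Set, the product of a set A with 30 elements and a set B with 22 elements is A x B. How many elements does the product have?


In Set, the product A x B is the Cartesian product.
By the universal property, |A x B| = |A| * |B|.
|A x B| = 30 * 22 = 660

660


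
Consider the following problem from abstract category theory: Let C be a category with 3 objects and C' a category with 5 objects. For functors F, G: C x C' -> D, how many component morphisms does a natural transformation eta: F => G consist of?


A natural transformation eta: F => G assigns one component morphism per
object of the domain category.
The domain is the product category C x C', so
|Ob(C x C')| = |Ob(C)| * |Ob(C')| = 3 * 5 = 15.
Therefore eta has 15 component morphisms.

15


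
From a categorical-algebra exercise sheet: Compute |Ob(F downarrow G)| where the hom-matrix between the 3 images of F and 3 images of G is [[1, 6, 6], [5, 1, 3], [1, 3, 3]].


Objects of (F downarrow G) are triples (a, b, h: F(a)->G(b)).
The count equals the sum of all entries in the hom-matrix.
sum(row 0) = 13
sum(row 1) = 9
sum(row 2) = 7
Grand total = 29

29


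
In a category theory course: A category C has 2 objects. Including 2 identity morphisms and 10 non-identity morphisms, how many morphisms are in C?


Each object has an identity morphism, giving 2 identities.
Adding the 10 non-identity morphisms:
Total = 2 + 10 = 12

12


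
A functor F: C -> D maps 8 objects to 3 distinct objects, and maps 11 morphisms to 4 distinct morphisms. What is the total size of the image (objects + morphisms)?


The image of F consists of distinct objects and distinct morphisms.
|Im(F)| on objects = 3
|Im(F)| on morphisms = 4
Total image cardinality = 3 + 4 = 7

7


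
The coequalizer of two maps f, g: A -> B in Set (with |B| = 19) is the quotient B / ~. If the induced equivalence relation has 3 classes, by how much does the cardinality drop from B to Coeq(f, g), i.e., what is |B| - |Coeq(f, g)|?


The coequalizer Coeq(f, g) = B / ~ has one element per equivalence class.
|B| = 19, |Coeq(f, g)| = 3.
|B| - |Coeq(f, g)| = 19 - 3 = 16.

16


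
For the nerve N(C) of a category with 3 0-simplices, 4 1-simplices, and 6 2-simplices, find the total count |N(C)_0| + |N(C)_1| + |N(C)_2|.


The 2-skeleton of the nerve N(C) consists of simplices in dimensions 0, 1, 2:
  |N(C)_0| = 3 (objects)
  |N(C)_1| = 4 (morphisms)
  |N(C)_2| = 6 (composable pairs)
Total = 3 + 4 + 6 = 13

13


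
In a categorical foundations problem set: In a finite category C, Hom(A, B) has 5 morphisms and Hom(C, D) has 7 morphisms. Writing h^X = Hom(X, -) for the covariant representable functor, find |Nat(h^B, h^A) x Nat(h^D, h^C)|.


By the Yoneda lemma, Nat(h^B, h^A) is isomorphic to Hom(A, B),
so |Nat(h^B, h^A)| = |Hom(A, B)| and |Nat(h^D, h^C)| = |Hom(C, D)|.
|Hom(A, B)| = 5, |Hom(C, D)| = 7.
|Nat(h^B, h^A) x Nat(h^D, h^C)| = 5 * 7 = 35

35


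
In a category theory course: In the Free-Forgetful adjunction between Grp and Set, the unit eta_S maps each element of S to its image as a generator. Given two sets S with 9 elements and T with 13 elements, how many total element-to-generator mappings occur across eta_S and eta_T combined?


The unit eta_X: X -> U(F(X)) of the Free-Forgetful adjunction
maps each element of X to a generator of F(X). For X = S + T (disjoint
union in Set), |S + T| = |S| + |T|.
Total mappings = 9 + 13 = 22.

22


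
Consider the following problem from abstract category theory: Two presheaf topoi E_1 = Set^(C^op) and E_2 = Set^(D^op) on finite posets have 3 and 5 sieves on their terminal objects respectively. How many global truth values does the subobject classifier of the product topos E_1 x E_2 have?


In a product of presheaf topoi E_1 x E_2, the subobject classifier
is Omega = Omega_1 x Omega_2 (componentwise), so
|Omega(top)| = |Omega_1(top_1)| * |Omega_2(top_2)|.
= 3 * 5 = 15.

15


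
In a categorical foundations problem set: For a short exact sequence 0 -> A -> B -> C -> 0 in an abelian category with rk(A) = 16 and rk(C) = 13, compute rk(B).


For a short exact sequence 0 -> A -> B -> C -> 0,
rank is additive: rank(B) = rank(A) + rank(C).
rank(B) = 16 + 13 = 29

29


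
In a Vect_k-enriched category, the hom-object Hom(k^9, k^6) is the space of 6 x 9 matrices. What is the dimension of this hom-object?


In Vect-enriched categories, Hom(k^n, k^m) is the space of m x n matrices.
dim(Hom(k^9, k^6)) = 6 * 9 = 54

54


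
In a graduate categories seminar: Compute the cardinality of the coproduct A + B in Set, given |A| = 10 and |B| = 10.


In Set, the coproduct A + B is the disjoint union.
|A + B| = |A| + |B| = 10 + 10 = 20

20


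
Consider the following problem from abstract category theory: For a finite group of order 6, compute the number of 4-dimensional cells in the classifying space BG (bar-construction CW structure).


In the bar-construction CW model of BG, the n-cells are indexed by
n-tuples [g_1|...|g_n] of non-identity elements of G (degenerate
simplices with some g_i = e do not contribute cells), so there are
(|G| - 1)^n n-cells.
For dim = 4 with |G| = 6:
cells = (6 - 1)^4 = 5^4 = 625

625


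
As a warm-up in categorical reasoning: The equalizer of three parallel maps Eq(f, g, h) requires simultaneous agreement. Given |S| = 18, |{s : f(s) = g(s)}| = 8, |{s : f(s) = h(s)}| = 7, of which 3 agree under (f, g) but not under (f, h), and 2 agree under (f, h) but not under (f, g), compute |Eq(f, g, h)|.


Eq(f, g, h) is the triple-agreement set: points in S where all three
maps take the same value. Using inclusion-exclusion on the pairwise data:
Pair (f, g) agrees on 8 points; pair (f, h) on 7 points.
Points agreeing under (f, g) but not (f, h) = 3; under (f, h) but not (f, g) = 2.
Triple-agreement = agreement-in-(f, g) minus points that agree under (f, g) but not (f, h):
|Eq(f, g, h)| = 8 - 3 = 5
(cross-check via (f, h): 7 - 2 = 5.)

5


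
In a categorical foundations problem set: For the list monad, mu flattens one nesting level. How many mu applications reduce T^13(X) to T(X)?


Each application of mu: T^2 -> T removes one layer of nesting.
Starting at depth 13 (i.e., T^13(X)), we need to reach T(X).
Number of mu applications = 13 - 1 = 12

12


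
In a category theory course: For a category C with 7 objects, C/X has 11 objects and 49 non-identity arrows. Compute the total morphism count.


In the slice category C/X, objects are morphisms to X.
Identity morphisms: 11 (one per object of C/X).
Non-identity morphisms: 49.
Total = 11 + 49 = 60

60


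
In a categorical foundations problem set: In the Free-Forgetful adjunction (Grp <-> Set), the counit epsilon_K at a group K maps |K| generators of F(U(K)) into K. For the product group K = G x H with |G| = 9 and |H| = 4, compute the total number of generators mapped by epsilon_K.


The counit epsilon_K: F(U(K)) -> K of the Free-Forgetful adjunction
maps |K| generators of F(U(K)) into K. For K = G x H (the product group),
|G x H| = |G| * |H|.
Total generators mapped = 9 * 4 = 36.

36


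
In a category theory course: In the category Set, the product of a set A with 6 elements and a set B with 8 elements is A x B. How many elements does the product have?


In Set, the product A x B is the Cartesian product.
By the universal property, |A x B| = |A| * |B|.
|A x B| = 6 * 8 = 48

48


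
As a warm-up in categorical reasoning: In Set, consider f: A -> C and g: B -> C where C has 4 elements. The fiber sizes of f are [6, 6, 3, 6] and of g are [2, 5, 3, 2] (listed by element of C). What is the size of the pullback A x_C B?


The pullback A x_C B consists of pairs (a, b) with f(a) = g(b).
For each element c in C, the fiber product has |f^-1(c)| * |g^-1(c)| elements.
Summing over C: 6 * 2 + 6 * 5 + 3 * 3 + 6 * 2
= 12 + 30 + 9 + 12 = 63

63


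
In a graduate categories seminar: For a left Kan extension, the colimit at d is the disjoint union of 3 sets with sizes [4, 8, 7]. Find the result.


Pointwise, the left Kan extension (Lan_F H)(d) is the colimit, indexed
by the comma category (F downarrow d), of H composed with the
projection (F downarrow d) -> C. Here that colimit is given
as a coproduct (disjoint union) of sets, so its cardinality is the
sum of the sizes of the summands.
Coproduct of sets with sizes: 4 + 8 + 7
= 19

19


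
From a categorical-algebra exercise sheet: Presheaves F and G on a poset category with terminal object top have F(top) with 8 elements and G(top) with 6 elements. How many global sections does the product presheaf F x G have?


Global sections of a presheaf on a poset with terminal top satisfy
Gamma(H) ~ H(top). Presheaves admit pointwise products, so
(F x G)(top) = F(top) x G(top) (Cartesian product).
|Gamma(F x G)| = |F(top)| * |G(top)| = 8 * 6 = 48.

48


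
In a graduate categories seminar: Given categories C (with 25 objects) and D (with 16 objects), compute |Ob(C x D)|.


The product category C x D has objects that are pairs (c, d).
Number of pairs = |Ob(C)| * |Ob(D)| = 25 * 16 = 400

400


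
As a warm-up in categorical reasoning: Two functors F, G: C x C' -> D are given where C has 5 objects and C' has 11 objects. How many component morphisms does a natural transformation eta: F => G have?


A natural transformation eta: F => G assigns one component morphism per
object of the domain category.
The domain is the product category C x C', so
|Ob(C x C')| = |Ob(C)| * |Ob(C')| = 5 * 11 = 55.
Therefore eta has 55 component morphisms.

55


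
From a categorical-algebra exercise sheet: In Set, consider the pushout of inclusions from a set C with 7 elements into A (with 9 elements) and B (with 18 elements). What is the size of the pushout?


The pushout A +_C B identifies the images of C in A and B.
|A +_C B| = |A| + |B| - |C| (for injections).
= 9 + 18 - 7 = 20

20


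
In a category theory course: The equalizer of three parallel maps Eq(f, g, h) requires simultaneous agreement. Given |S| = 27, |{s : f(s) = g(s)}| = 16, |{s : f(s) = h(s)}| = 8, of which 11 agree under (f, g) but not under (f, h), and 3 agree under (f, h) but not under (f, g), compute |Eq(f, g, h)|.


Eq(f, g, h) is the triple-agreement set: points in S where all three
maps take the same value. Using inclusion-exclusion on the pairwise data:
Pair (f, g) agrees on 16 points; pair (f, h) on 8 points.
Points agreeing under (f, g) but not (f, h) = 11; under (f, h) but not (f, g) = 3.
Triple-agreement = agreement-in-(f, g) minus points that agree under (f, g) but not (f, h):
|Eq(f, g, h)| = 16 - 11 = 5
(cross-check via (f, h): 8 - 3 = 5.)

5


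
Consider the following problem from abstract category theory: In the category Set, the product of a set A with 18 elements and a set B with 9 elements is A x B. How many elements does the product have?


In Set, the product A x B is the Cartesian product.
By the universal property, |A x B| = |A| * |B|.
|A x B| = 18 * 9 = 162

162


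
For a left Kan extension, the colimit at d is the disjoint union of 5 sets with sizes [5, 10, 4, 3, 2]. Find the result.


Pointwise, the left Kan extension (Lan_F H)(d) is the colimit, indexed
by the comma category (F downarrow d), of H composed with the
projection (F downarrow d) -> C. Here that colimit is given
as a coproduct (disjoint union) of sets, so its cardinality is the
sum of the sizes of the summands.
Coproduct of sets with sizes: 5 + 10 + 4 + 3 + 2
= 24

24


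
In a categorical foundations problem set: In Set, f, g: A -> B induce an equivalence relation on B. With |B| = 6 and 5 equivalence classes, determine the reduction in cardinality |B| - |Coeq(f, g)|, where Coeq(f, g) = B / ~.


The coequalizer Coeq(f, g) = B / ~ has one element per equivalence class.
|B| = 6, |Coeq(f, g)| = 5.
|B| - |Coeq(f, g)| = 6 - 5 = 1.

1


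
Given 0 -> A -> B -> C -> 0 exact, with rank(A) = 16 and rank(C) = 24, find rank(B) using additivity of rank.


For a short exact sequence 0 -> A -> B -> C -> 0,
rank is additive: rank(B) = rank(A) + rank(C).
rank(B) = 16 + 24 = 40

40


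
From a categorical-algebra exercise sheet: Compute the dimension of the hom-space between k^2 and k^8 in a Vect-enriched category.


In Vect-enriched categories, Hom(k^n, k^m) is the space of m x n matrices.
dim(Hom(k^2, k^8)) = 8 * 2 = 16

16


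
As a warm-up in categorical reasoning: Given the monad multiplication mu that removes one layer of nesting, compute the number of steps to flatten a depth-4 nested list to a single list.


Each application of mu: T^2 -> T removes one layer of nesting.
Starting at depth 4 (i.e., T^4(X)), we need to reach T(X).
Number of mu applications = 4 - 1 = 3

3


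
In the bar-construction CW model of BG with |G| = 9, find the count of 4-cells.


In the bar-construction CW model of BG, the n-cells are indexed by
n-tuples [g_1|...|g_n] of non-identity elements of G (degenerate
simplices with some g_i = e do not contribute cells), so there are
(|G| - 1)^n n-cells.
For dim = 4 with |G| = 9:
cells = (9 - 1)^4 = 8^4 = 4096

4096


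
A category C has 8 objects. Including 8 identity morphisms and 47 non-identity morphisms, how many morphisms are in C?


Each object has an identity morphism, giving 8 identities.
Adding the 47 non-identity morphisms:
Total = 8 + 47 = 55

55


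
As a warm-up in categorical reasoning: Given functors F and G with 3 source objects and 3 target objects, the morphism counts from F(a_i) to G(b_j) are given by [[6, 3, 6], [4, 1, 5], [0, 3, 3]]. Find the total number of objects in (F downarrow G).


Objects of (F downarrow G) are triples (a, b, h: F(a)->G(b)).
The count equals the sum of all entries in the hom-matrix.
sum(row 0) = 15
sum(row 1) = 10
sum(row 2) = 6
Grand total = 31

31
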